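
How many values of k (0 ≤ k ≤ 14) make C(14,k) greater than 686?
7

Explanation: Row 14 is unimodal and symmetric about k=14/2. C(14,3)=364 ≤ 686; C(14,4)=1,001 > 686; by symmetry C(14,k) > 686 for k = 4..10. That's 10 - 4 + 1 = 7 values.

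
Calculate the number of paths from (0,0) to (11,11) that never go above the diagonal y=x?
Counted by the Catalan number C_11: C_11 = C(22,11)/(11+1) = 705,432/12 = 58,786.

Answer: 58,786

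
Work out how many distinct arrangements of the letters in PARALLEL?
3,360

Word has 8 letters (P=1, A=2, R=1, L=3, E=1). Arrangements: 8!/Π(k!) = 3,360.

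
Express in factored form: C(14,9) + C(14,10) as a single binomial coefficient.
C(15,10)
By Pascal's identity: C(14,9) + C(14,10) = C(15,10) = 3,003.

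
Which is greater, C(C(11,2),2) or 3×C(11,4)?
C(C(11,2),2)

Explanation: C(C(11,2),2)=1,485, 3×C(11,4)=990.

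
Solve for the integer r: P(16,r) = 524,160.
5

Solution: P(16,r) = 16·15·…·(16−r+1), a product of r factors. Multiplying down from 16: 16 = 16; 16·15 = 240; 16·15·14 = 3,360; 16·15·14·13 = 43,680; 16·15·14·13·12 = 524,160 ✓ (5 factors). So r = 5.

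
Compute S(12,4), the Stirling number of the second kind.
611,501

Using the Stirling recurrence: S(n,k) = k·S(n-1,k) + S(n-1,k-1)
S(12,4) = 4·S(11,4) + S(11,3)
         = 4·145750 + 28501
         = 583000 + 28501
         = 611,501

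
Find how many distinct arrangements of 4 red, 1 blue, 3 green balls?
280

Multinomial: 8!/(4! × 1! × 3!) = 280.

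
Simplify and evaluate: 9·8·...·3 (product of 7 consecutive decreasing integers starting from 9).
This is P(9,7) = 9!/(2)! = 181,440.
Final answer: 181,440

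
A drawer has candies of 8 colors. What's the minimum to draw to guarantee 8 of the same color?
57

Solution: Worst case: 7 of each = 56. One more: 57.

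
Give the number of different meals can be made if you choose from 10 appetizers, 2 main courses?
20

Solution: By the multiplication principle: 10 × 2 = 20.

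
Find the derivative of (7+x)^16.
Using the power rule: d/dx (7+x)^16 = 16(7+x)^{15}.

Answer: 16(7+x)^15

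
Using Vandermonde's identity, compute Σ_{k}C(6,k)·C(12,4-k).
= C(6+12,4) = C(18,4) = 3,060.

Answer: 3,060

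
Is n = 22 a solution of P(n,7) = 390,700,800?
No

P(22,7) = 22·21·20·19·18·17·16 = 859,541,760, which does not equal 390,700,800.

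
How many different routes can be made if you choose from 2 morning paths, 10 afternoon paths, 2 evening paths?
40

Working:
By the multiplication principle: 2 × 10 × 2 = 40.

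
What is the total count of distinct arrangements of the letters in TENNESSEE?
3,780

Reasoning: Word has 9 letters (T=1, E=4, N=2, S=2). Arrangements: 9!/Π(k!) = 3,780.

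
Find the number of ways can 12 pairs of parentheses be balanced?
208,012

Explanation: Using the Catalan number formula: C_n = C(2n, n) / (n+1)
C_12 = C(24, 12) / (12+1)
     = 2704156 / 13
     = 208,012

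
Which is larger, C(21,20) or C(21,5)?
C(21,5)

Solution: C(21,20)=21, C(21,5)=20,349.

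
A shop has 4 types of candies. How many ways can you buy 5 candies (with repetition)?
56

Explanation: Stars and bars: C(5+4-1, 5) = C(8, 5) = 56.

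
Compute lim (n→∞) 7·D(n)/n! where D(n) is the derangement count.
7/e

Working:
D(n)/n! → 1/e, so 7·D(n)/n! → 7/e.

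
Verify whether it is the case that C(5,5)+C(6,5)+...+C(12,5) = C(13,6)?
True

Working:
Hockey stick identity gives Σ = C(13,6) = 1,716; RHS C(13,6) = 1,716.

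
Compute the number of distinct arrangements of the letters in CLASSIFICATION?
1,816,214,400

Word has 14 letters (C=2, L=1, A=2, S=2, I=3, F=1, T=1, O=1, N=1). Arrangements: 14!/Π(k!) = 1,816,214,400.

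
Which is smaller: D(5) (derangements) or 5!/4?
5!/4

D(5) = (5-1)·[D(4) + D(3)] = 4·[9 + 2] = 44; 5!/4 = 120/4 = 30.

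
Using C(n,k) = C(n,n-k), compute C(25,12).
5,200,300

Working:
C(25,12) = C(25,13) = 5,200,300.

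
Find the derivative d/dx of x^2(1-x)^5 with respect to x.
2x^1(1-x)^5 - 5x^2(1-x)^4

Explanation: Product rule: 2x^{1}(1-x)^{5} + x^2·(-5)(1-x)^{4}.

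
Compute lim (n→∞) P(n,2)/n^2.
1

Reasoning: P(n,2) = n(n-1) ≈ n^2 for large n. Limit = 1.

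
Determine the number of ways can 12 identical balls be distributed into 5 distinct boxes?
1,820
C(12+5-1, 5-1) = C(16, 4) = 1,820.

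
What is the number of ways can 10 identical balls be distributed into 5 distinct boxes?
C(10+5-1, 5-1) = C(14, 4) = 1,001.

Answer: 1,001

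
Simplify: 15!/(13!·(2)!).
105

This is C(15,13) = 105.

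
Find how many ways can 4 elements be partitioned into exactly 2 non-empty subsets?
7
This equals S(4,2), the Stirling number of the 2nd kind.
Using the Stirling recurrence: S(n,k) = k·S(n-1,k) + S(n-1,k-1)
S(4,2) = 2·S(3,2) + S(3,1)
         = 2·3 + 1
         = 6 + 1
         = 7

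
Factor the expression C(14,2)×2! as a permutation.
P(14,2)

C(14,2)×2! = [14!/(2!(12)!)]×2! = 14!/(12)! = P(14,2) = 182.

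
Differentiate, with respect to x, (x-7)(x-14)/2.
(2x - 21)/2

Explanation: d/dx[(x-7)(x-14)] = (x-14) + (x-7) = 2x - 21. Dividing by 2 gives (2x - 21)/2.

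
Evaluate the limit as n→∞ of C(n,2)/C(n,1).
∞

Solution: C(n,2)/C(n,1) = (n-1)/2 → ∞ as n → ∞.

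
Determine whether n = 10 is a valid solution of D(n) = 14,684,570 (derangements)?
No

Reasoning: D(10) = (10-1)·[D(9) + D(8)] = 9·[133,496 + 14,833] = 1,334,961, which does not equal 14,684,570.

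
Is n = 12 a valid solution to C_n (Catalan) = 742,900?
C_12 = C(24,12)/(12+1) = 2,704,156/13 = 208,012, which does not equal 742,900.
Final answer: No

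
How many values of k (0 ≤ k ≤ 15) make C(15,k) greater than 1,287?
8

Row 15 is unimodal and symmetric about k=15/2. C(15,3)=455 ≤ 1,287; C(15,4)=1,365 > 1,287; by symmetry C(15,k) > 1,287 for k = 4..11. That's 11 - 4 + 1 = 8 values.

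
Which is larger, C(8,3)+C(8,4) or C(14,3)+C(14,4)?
C(14,3)+C(14,4)

First=126, Second=1,365.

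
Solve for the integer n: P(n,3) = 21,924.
29

Reasoning: P(n,3) = n(n−1)(n−2) is increasing in n; n(n−1)(n−2) ≈ (n−1)^3 = 21,924 gives n ≈ 29.0. Check: P(27,3) = 17,550, P(28,3) = 19,656, P(29,3) = 21,924 ✓. So n = 29.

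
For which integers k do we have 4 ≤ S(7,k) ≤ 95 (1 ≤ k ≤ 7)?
S(7,1)=1; S(7,2)=63; S(7,3)=301; S(7,4)=350; S(7,5)=140; S(7,6)=21; S(7,7)=1. So valid k = 2, 6.
Final answer: 2, 6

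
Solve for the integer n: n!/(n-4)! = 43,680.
16

Explanation: n!/(n-4)! = n×(n-1)×(n-2)×(n-3), a product of 4 consecutive integers ≈ (n−1.5)^4. 43,680^(1/4) + 1.5 ≈ 16.0; check n = 16: 16×15×14×13 = 43,680 ✓. So n = 16.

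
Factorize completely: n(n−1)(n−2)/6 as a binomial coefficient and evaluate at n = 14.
C(n,3); C(14,3) = 364
n(n−1)(n−2)/6 = n!/(3!(n−3)!) = C(n,3). At n = 14: C(14,3) = 364.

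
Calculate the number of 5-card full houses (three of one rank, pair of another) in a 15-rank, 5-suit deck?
Triple rank: 15. Triple suits: C(5,3)=10. Pair rank: 14. Pair suits: C(5,2)=10. Total: 21,000.

Answer: 21,000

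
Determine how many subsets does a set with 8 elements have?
Each element can be included or excluded: 2^8 = 256.

Answer: 256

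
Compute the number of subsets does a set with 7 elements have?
128

Each element can be included or excluded: 2^7 = 128.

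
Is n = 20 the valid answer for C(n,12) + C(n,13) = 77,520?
No

Solution: C(20,12) + C(20,13) = 125,970 + 77,520 = 203,490, which does not equal 77,520.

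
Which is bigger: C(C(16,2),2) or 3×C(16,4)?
C(C(16,2),2)

Reasoning: C(C(16,2),2)=7,140, 3×C(16,4)=5,460.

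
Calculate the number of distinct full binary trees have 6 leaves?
Using the Catalan number formula: C_n = C(2n, n) / (n+1)
C_5 = C(10, 5) / (5+1)
     = 252 / 6
     = 42
Final answer: 42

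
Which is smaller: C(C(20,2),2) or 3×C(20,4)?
3×C(20,4)

C(C(20,2),2)=17,955, 3×C(20,4)=14,535.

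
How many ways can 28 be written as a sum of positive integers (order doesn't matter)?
3,718

Explanation: Pentagonal recurrence p(n) = p(n−1) + p(n−2) − p(n−5) − p(n−7) + …: p(28) = p(27) + p(26) − p(23) − p(21) + p(16) + p(13) − p(6) − p(2) = 3,010 + 2,436 − 1,255 − 792 + 231 + 101 − 11 − 2 = 3,718.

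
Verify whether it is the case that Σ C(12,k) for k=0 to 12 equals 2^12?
True

Solution: Binomial theorem: Σ C(12,k) = (1+1)^12 = 2^12 = 4,096; RHS 2^12 = 4,096.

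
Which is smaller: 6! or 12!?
6!

Solution: 6!=720, 12!=479,001,600. 12! > 6!.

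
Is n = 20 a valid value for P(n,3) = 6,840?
Yes

P(20,3) = 20·19·18 = 6,840, which equals 6,840.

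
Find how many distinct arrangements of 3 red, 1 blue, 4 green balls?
280

Working:
Multinomial: 8!/(3! × 1! × 4!) = 280.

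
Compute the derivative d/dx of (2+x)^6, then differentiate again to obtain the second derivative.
30(2+x)^4

Solution: First derivative: 6(2+x)^{5}. Second derivative: 6·5·(2+x)^{4} = 30(2+x)^{4}.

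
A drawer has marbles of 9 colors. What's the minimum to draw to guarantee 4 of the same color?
28

Solution: Worst case: 3 of each = 27. One more: 28.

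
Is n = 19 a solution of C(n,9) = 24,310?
No

Explanation: C(19,9) = 19·18·17·16·15·14·13·12·11/9! = 33,522,128,640/362,880 = 92,378, which does not equal 24,310.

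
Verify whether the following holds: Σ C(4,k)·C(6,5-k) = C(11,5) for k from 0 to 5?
Vandermonde's identity gives C(10,5) = 252; RHS C(11,5) = 462.

Answer: False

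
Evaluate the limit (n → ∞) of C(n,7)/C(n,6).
∞

Working:
C(n,7)/C(n,6) = (n-6)/7 → ∞ as n → ∞.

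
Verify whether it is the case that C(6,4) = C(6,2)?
Symmetry C(n,k) = C(n,n-k): C(6,4) = 15 and C(6,2) = 15. Both sides agree, so the statement holds.
Final answer: True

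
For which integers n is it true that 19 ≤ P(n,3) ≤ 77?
4, 5

P(3,3)=6; P(4,3)=24; P(5,3)=60; P(6,3)=120. So valid n = 4, 5.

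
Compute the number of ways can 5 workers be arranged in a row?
120

Arrangements of 5 distinct objects: 5! = 120.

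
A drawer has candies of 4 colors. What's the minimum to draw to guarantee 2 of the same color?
Worst case: 1 of each = 4. One more: 5.
Final answer: 5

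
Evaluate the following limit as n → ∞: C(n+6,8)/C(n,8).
Both numerator and denominator grow as n^8/8! for large n, so the ratio → 1.
Final answer: 1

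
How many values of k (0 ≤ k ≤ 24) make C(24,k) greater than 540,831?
9

Working:
Row 24 is unimodal and symmetric about k=24/2. C(24,7)=346,104 ≤ 540,831; C(24,8)=735,471 > 540,831; by symmetry C(24,k) > 540,831 for k = 8..16. That's 16 - 8 + 1 = 9 values.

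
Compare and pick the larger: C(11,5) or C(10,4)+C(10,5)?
Equal

Working:
By Pascal's identity: C(11,5) = C(10,4)+C(10,5) = 462. Equal.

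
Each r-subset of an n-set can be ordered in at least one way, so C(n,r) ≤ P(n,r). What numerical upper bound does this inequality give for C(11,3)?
990

P(11,3) = 11·10·9 = 990, so C(11,3) ≤ 990. (The bound is loose by a factor of 3! = 6: C(11,3) = 990/6 = 165.)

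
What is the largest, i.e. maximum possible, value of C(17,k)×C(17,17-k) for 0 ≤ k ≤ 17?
590,976,100

Solution: C(17,k)·C(17,17-k) = C(17,k)², maximised at the centre k = 8: C(17,8)² = 590,976,100.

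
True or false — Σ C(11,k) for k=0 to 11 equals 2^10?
False

Binomial theorem: Σ C(11,k) = (1+1)^11 = 2^11 = 2,048; RHS 2^10 = 1,024.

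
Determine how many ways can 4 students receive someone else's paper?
9

Using D(n) = (n-1)[D(n-1) + D(n-2)]:
D(4) = (4-1) × [D(3) + D(2)]
      = 3 × [2 + 1]
      = 3 × 3
      = 9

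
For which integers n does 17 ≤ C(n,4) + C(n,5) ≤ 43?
6

C(5,4)+C(5,5)=6; C(6,4)+C(6,5)=21; C(7,4)+C(7,5)=56. So valid n = 6.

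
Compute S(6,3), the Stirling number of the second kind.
90

Explanation: Using the Stirling recurrence: S(n,k) = k·S(n-1,k) + S(n-1,k-1)
S(6,3) = 3·S(5,3) + S(5,2)
         = 3·25 + 15
         = 75 + 15
         = 90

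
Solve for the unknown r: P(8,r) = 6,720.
5

Explanation: P(8,r) = 8·7·…·(8−r+1), a product of r factors. Multiplying down from 8: 8 = 8; 8·7 = 56; 8·7·6 = 336; 8·7·6·5 = 1,680; 8·7·6·5·4 = 6,720 ✓ (5 factors). So r = 5.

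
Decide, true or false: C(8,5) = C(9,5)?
LHS = C(8,5) = 56; RHS = C(9,5) = 126. 56 ≠ 126, so the statement does not hold.
Final answer: False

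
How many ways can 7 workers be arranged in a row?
5,040

Reasoning: Arrangements of 7 distinct objects: 7! = 5,040.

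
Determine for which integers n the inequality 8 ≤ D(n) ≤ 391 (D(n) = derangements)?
4, 5, 6

Explanation: Using D(n) = (n−1)[D(n−1) + D(n−2)] with D(1)=0, D(2)=1: D(3)=2; D(4)=9; D(5)=44; D(6)=265; D(7)=1,854. So valid n = 4, 5, 6.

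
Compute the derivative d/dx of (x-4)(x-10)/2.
(2x - 14)/2

Solution: d/dx[(x-4)(x-10)] = (x-10) + (x-4) = 2x - 14. Dividing by 2 gives (2x - 14)/2.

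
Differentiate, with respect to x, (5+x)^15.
15(5+x)^14

Solution: Using the power rule: d/dx (5+x)^15 = 15(5+x)^{14}.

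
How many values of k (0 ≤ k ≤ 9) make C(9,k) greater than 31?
6

Solution: Row 9 is unimodal and symmetric about k=9/2. C(9,1)=9 ≤ 31; C(9,2)=36 > 31; by symmetry C(9,k) > 31 for k = 2..7. That's 7 - 2 + 1 = 6 values.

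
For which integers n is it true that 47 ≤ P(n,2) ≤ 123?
8, 9, 10, 11

Reasoning: P(7,2)=42; P(8,2)=56; P(9,2)=72; P(10,2)=90; P(11,2)=110; P(12,2)=132. So valid n = 8, 9, 10, 11.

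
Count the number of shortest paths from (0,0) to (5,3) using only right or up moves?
Choose 5 rights from 8 moves: C(8,5) = 56.

Answer: 56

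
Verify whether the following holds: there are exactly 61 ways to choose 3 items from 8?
False

Reasoning: C(8,3) = 56 ≠ 61.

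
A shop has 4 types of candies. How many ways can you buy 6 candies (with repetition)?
84
Stars and bars: C(6+4-1, 6) = C(9, 6) = 84.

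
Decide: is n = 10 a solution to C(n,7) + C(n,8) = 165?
Yes

C(10,7) + C(10,8) = 120 + 45 = 165, which equals 165.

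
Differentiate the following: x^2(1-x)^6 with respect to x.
2x^1(1-x)^6 - 6x^2(1-x)^5

Solution: Product rule: 2x^{1}(1-x)^{6} + x^2·(-6)(1-x)^{5}.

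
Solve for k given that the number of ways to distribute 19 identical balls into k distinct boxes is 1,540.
Stars and bars: the count is C(19+k−1, k−1), increasing in k. k=2: C(20,1) = 20, k=3: C(21,2) = 210, k=4: C(22,3) = 1,540 ✓. So k = 4.

Answer: 4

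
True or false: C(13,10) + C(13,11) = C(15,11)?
False
Pascal's identity gives C(14,11) = 364, whereas C(15,11) = 1,365.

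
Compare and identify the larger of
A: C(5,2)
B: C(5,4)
A

Working:
A=C(5,2)=10, B=C(5,4)=5.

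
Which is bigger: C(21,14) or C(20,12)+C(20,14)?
C(20,12)+C(20,14)

Solution: C(21,14)=116,280; C(20,12)+C(20,14)=125,970+38,760=164,730.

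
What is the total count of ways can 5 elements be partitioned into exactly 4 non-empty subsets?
10
This equals S(5,4), the Stirling number of the 2nd kind.
Using the Stirling recurrence: S(n,k) = k·S(n-1,k) + S(n-1,k-1)
S(5,4) = 4·S(4,4) + S(4,3)
         = 4·1 + 6
         = 4 + 6
         = 10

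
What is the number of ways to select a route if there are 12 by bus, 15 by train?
27

Solution: By the addition principle: 12 + 15 = 27.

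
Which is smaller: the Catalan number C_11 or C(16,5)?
C(16,5)

Explanation: C_11 = C(22,11)/(11+1) = 705,432/12 = 58,786; C(16,5) = 4,368.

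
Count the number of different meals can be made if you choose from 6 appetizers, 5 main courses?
30

Working:
By the multiplication principle: 6 × 5 = 30.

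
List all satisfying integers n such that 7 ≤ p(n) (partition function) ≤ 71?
Tabulating p(n) via p(n) = p(n−1) + p(n−2) − p(n−5) − p(n−7) + …: p(4)=5; p(5)=7; p(6)=11; p(7)=15; p(8)=22; p(9)=30; p(10)=42; p(11)=56; p(12)=77. So valid n = 5, 6, 7, 8, 9, 10, 11.

Answer: 5, 6, 7, 8, 9, 10, 11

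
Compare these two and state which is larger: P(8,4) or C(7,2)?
P(8,4)

Reasoning: P(8,4)=1,680, C(7,2)=21.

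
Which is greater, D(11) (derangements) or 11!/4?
D(11)

D(11) = (11-1)·[D(10) + D(9)] = 10·[1,334,961 + 133,496] = 14,684,570; 11!/4 = 39,916,800/4 = 9,979,200.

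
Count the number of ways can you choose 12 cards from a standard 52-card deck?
206,379,406,870

Reasoning: C(52,12) = 206,379,406,870.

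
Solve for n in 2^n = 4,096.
4,096 = 1,024 × 4 = 2^10 × 2^2 = 2^12, so n = 12.
Final answer: 12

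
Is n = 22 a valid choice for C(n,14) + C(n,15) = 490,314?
Yes

Reasoning: C(22,14) + C(22,15) = 319,770 + 170,544 = 490,314, which equals 490,314.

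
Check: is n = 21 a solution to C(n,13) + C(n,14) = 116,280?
C(21,13) + C(21,14) = 203,490 + 116,280 = 319,770, which does not equal 116,280.
Final answer: No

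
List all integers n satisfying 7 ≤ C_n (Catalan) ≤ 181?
C_3=5; C_4=14; C_5=42; C_6=132; C_7=429. So valid n = 4, 5, 6.
Final answer: 4, 5, 6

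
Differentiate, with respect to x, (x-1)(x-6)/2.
(2x - 7)/2

Solution: d/dx[(x-1)(x-6)] = (x-6) + (x-1) = 2x - 7. Dividing by 2 gives (2x - 7)/2.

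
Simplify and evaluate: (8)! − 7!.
35,280

Explanation: (8)! − 7! = (8)·7! − 7! = (8−1)·7! = 7·7! = 35,280.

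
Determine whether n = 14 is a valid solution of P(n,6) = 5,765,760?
No

P(14,6) = 14·13·12·11·10·9 = 2,162,160, which does not equal 5,765,760.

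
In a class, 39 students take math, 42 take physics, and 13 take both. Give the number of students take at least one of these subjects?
68
|A∪B| = |A|+|B|-|A∩B| = 39+42-13 = 68.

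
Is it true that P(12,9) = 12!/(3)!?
Permutation formula P(n,k) = n!/(n-k)!: 12!/3! = 479,001,600/6 = 79,833,600 = P(12,9). The statement holds.
Final answer: True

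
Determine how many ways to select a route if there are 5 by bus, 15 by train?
20

Reasoning: By the addition principle: 5 + 15 = 20.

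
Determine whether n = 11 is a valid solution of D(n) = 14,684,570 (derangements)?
D(11) = (11-1)·[D(10) + D(9)] = 10·[1,334,961 + 133,496] = 14,684,570, which equals 14,684,570.
Final answer: Yes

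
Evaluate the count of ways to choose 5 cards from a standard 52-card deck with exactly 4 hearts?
27,885

Working:
13 hearts and 39 non-hearts: C(13,4) × C(39,1) = 715 × 39 = 27,885.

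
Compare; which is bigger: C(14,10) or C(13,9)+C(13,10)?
Equal
By Pascal's identity: C(14,10) = C(13,9)+C(13,10) = 1,001. Equal.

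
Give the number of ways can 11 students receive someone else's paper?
14,684,570

Using D(n) = (n-1)[D(n-1) + D(n-2)]:
D(11) = (11-1) × [D(10) + D(9)]
      = 10 × [1334961 + 133496]
      = 10 × 1468457
      = 14,684,570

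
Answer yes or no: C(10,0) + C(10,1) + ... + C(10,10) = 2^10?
Binomial theorem with x = y = 1: Σ C(10,i) = (1+1)^10 = 2^10 = 1,024. The statement holds.
Final answer: Yes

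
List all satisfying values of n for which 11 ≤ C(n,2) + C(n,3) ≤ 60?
5, 6, 7
C(4,2)+C(4,3)=10; C(5,2)+C(5,3)=20; C(6,2)+C(6,3)=35; C(7,2)+C(7,3)=56; C(8,2)+C(8,3)=84. So valid n = 5, 6, 7.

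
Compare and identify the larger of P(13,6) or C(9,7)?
P(13,6)

Reasoning: P(13,6)=1,235,520, C(9,7)=36.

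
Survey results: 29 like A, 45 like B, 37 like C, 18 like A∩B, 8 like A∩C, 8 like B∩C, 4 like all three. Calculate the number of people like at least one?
81

Reasoning: |A∪B∪C| = 29+45+37-18-8-8+4 = 81.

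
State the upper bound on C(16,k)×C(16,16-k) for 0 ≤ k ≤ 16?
165,636,900

Reasoning: C(16,k)·C(16,16-k) = C(16,k)², maximised at the centre k = 8: C(16,8)² = 165,636,900.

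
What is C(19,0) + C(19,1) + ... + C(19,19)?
Sum of binomial coefficients = 2^19 = 524,288.

Answer: 524,288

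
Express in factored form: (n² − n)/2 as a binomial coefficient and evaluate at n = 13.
(n² − n)/2 = n(n−1)/2 = C(n,2). At n = 13: C(13,2) = 78.

Answer: C(n,2); C(13,2) = 78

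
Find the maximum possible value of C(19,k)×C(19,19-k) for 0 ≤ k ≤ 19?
8,533,694,884

Reasoning: C(19,k)·C(19,19-k) = C(19,k)², maximised at the centre k = 9: C(19,9)² = 8,533,694,884.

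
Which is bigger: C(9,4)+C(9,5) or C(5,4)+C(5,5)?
C(9,4)+C(9,5)

Solution: First=252, Second=6.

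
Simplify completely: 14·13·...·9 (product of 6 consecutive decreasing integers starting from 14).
This is P(14,6) = 14!/(8)! = 2,162,160.

Answer: 2,162,160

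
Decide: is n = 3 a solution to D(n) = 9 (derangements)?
No

D(3) = (3-1)·[D(2) + D(1)] = 2·[1 + 0] = 2, which does not equal 9.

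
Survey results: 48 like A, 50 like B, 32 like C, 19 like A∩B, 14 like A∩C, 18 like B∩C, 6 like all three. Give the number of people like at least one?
85

Working:
|A∪B∪C| = 48+50+32-19-14-18+6 = 85.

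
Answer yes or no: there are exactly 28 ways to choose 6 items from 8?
Yes

Reasoning: C(8,6) = 28.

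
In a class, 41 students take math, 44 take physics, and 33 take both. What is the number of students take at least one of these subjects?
|A∪B| = |A|+|B|-|A∩B| = 41+44-33 = 52.
Final answer: 52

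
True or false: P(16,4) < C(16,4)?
P(16,4) = 43,680 and C(16,4) = 1,820; P(n,r) = r! × C(n,r) so P > C whenever r ≥ 2.
Final answer: False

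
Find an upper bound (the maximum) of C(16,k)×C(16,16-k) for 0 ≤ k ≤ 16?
C(16,k)·C(16,16-k) = C(16,k)², maximised at the centre k = 8: C(16,8)² = 165,636,900.
Final answer: 165,636,900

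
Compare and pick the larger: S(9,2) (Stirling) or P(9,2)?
S(9,2)

Explanation: S(9,2) = 2·S(8,2) + S(8,1) = 2·127 + 1 = 255; P(9,2) = 72.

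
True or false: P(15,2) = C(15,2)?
False

Solution: P(15,2) = 210 and C(15,2) = 105; P(n,r) = r! × C(n,r) so P > C whenever r ≥ 2.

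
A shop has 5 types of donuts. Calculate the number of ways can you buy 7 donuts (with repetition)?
330

Stars and bars: C(7+5-1, 7) = C(11, 7) = 330.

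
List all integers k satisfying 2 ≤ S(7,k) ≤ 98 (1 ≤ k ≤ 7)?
2, 6
S(7,1)=1; S(7,2)=63; S(7,3)=301; S(7,4)=350; S(7,5)=140; S(7,6)=21; S(7,7)=1. So valid k = 2, 6.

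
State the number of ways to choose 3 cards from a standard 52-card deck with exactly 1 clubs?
9,633

Explanation: 13 clubs and 39 non-clubs: C(13,1) × C(39,2) = 13 × 741 = 9,633.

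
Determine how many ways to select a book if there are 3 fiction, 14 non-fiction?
17

Explanation: By the addition principle: 3 + 14 = 17.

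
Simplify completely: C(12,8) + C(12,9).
715
By Pascal's identity: C(13,9) = 715.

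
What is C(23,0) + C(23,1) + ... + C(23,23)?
8,388,608

Reasoning: Sum of binomial coefficients = 2^23 = 8,388,608.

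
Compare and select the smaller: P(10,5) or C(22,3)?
C(22,3)

Solution: P(10,5)=30,240, C(22,3)=1,540.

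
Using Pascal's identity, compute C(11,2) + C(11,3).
220

C(11,2) + C(11,3) = C(12,3) = 220.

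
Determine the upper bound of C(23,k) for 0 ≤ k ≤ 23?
1,352,078

Solution: Maximum at k = 11 or k = 12: C(23,11) = 1,352,078.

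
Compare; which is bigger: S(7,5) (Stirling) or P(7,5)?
P(7,5)

Reasoning: S(7,5) = 5·S(6,5) + S(6,4) = 5·15 + 65 = 140; P(7,5) = 2,520.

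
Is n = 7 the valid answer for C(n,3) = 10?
No

Explanation: C(7,3) = 7·6·5/3! = 210/6 = 35, which does not equal 10.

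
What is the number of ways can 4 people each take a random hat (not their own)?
Using D(n) = (n-1)[D(n-1) + D(n-2)]:
D(4) = (4-1) × [D(3) + D(2)]
      = 3 × [2 + 1]
      = 3 × 3
      = 9

Answer: 9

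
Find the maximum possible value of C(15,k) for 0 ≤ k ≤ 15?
6,435

Maximum at k = 7 or k = 8: C(15,7) = 6,435.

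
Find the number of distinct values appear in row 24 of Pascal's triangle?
13

Reasoning: Row 24 has entries C(24,0)..C(24,24); by symmetry C(24,k)=C(24,24-k), giving 13 distinct values.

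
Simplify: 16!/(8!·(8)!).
12,870

Working:
This is C(16,8) = 12,870.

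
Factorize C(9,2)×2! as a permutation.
P(9,2)

Reasoning: C(9,2)×2! = [9!/(2!(7)!)]×2! = 9!/(7)! = P(9,2) = 72.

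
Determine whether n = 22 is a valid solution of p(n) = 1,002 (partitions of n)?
Yes

Explanation: Pentagonal recurrence p(n) = p(n−1) + p(n−2) − p(n−5) − p(n−7) + …: p(22) = p(21) + p(20) − p(17) − p(15) + p(10) + p(7) − p(0) = 792 + 627 − 297 − 176 + 42 + 15 − 1 = 1,002, which equals 1,002.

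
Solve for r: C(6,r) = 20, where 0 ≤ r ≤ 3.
3

C(6,r) is increasing for 0 ≤ r ≤ 3. Stepping up (C(6,r+1) = C(6,r)·(6−r)/(r+1)): C(6,1) = 6, C(6,2) = 15, C(6,3) = 20 ✓. So r = 3.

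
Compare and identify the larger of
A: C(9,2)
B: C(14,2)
B

A=C(9,2)=36, B=C(14,2)=91.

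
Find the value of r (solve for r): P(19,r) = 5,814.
3

Explanation: P(19,r) = 19·18·…·(19−r+1), a product of r factors. Multiplying down from 19: 19 = 19; 19·18 = 342; 19·18·17 = 5,814 ✓ (3 factors). So r = 3.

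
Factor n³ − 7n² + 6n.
n(n − 1)(n − 6)

Explanation: n³ − 7n² + 6n = n(n² − 7n + 6) = n(n − 1)(n − 6).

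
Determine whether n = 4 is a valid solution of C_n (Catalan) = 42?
No

Solution: C_4 = C(8,4)/(4+1) = 70/5 = 14, which does not equal 42.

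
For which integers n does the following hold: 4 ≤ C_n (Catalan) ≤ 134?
C_2=2; C_3=5; C_4=14; C_5=42; C_6=132; C_7=429. So valid n = 3, 4, 5, 6.
Final answer: 3, 4, 5, 6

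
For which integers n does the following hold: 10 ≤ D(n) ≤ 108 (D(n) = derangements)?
5

Using D(n) = (n−1)[D(n−1) + D(n−2)] with D(1)=0, D(2)=1: D(4)=9; D(5)=44; D(6)=265. So valid n = 5.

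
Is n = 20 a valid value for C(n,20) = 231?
No
C(20,20) = 20·19·18·17·16·15·14·13·12·11·10·9·8·7·6·5·4·3·2·1/20! = 2,432,902,008,176,640,000/2,432,902,008,176,640,000 = 1, which does not equal 231.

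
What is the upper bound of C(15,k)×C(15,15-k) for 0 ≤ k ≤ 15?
41,409,225

Solution: C(15,k)·C(15,15-k) = C(15,k)², maximised at the centre k = 7: C(15,7)² = 41,409,225.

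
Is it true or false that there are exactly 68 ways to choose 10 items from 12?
False

Explanation: C(12,10) = 66 ≠ 68.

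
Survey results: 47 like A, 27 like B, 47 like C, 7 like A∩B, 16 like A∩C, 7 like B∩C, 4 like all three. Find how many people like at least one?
95

Reasoning: |A∪B∪C| = 47+27+47-7-16-7+4 = 95.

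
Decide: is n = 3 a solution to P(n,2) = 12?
No

Explanation: P(3,2) = 3·2 = 6, which does not equal 12.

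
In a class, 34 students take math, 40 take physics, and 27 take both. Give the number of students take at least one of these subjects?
47

|A∪B| = |A|+|B|-|A∩B| = 34+40-27 = 47.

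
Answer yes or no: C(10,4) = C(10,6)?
Yes

Solution: Symmetry C(n,k) = C(n,n-k): C(10,4) = 210 and C(10,6) = 210. Both sides agree, so the statement holds.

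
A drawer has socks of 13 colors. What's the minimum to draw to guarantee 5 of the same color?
53

Solution: Worst case: 4 of each = 52. One more: 53.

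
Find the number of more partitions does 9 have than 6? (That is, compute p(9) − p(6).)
19

Working:
Pentagonal recurrence p(n) = p(n−1) + p(n−2) − p(n−5) − p(n−7) + …: p(9) = p(8) + p(7) − p(4) − p(2) = 22 + 15 − 5 − 2 = 30.
p(6) = p(5) + p(4) − p(1) = 7 + 5 − 1 = 11.
Difference = 30 − 11 = 19.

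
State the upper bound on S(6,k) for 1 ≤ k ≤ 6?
Row S(6,k) for k = 1..6 (via S(n,k) = k·S(n−1,k) + S(n−1,k−1)): 1, 31, 90, 65, 15, 1. The row is unimodal; maximum at k = 3: 90.
Final answer: 90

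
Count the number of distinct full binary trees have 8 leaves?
Using the Catalan number formula: C_n = C(2n, n) / (n+1)
C_7 = C(14, 7) / (7+1)
     = 3432 / 8
     = 429
Final answer: 429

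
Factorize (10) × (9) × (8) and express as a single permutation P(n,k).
P(10,3) = 10!/(7)!

Solution: Product of 3 consecutive descending integers starting at 10: P(10,3) = 10!/7! = 720.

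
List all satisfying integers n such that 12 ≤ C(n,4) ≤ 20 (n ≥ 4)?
6

Working:
C(5,4)=5; C(6,4)=15; C(7,4)=35. So valid n = 6.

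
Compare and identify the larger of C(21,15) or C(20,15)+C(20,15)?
C(21,15)

Solution: C(21,15)=54,264; C(20,15)+C(20,15)=15,504+15,504=31,008.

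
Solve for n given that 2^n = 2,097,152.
21

Solution: 2,097,152 = 1,024 × 1,024 × 2 = 2^10 × 2^10 × 2^1 = 2^21, so n = 21.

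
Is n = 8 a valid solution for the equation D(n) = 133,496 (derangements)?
No

Solution: D(8) = (8-1)·[D(7) + D(6)] = 7·[1,854 + 265] = 14,833, which does not equal 133,496.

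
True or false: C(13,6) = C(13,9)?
False

Solution: C(13,6) = 1,716 but C(13,9) = 715; symmetry gives C(13,6) = C(13,7), not C(13,9).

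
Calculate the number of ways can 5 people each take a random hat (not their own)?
Using D(n) = (n-1)[D(n-1) + D(n-2)]:
D(5) = (5-1) × [D(4) + D(3)]
      = 4 × [9 + 2]
      = 4 × 11
      = 44
Final answer: 44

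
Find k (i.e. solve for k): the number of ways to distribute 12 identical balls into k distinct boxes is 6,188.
6

Stars and bars: the count is C(12+k−1, k−1), increasing in k. k=4: C(15,3) = 455, k=5: C(16,4) = 1,820, k=6: C(17,5) = 6,188 ✓. So k = 6.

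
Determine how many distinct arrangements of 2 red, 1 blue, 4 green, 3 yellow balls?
Multinomial: 10!/(2! × 1! × 4! × 3!) = 12,600.

Answer: 12,600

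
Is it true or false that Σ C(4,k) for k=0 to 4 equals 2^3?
False

Solution: Binomial theorem: Σ C(4,k) = (1+1)^4 = 2^4 = 16; RHS 2^3 = 8.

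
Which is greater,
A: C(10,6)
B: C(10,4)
Equal
A=C(10,6)=210, B=C(10,4)=210.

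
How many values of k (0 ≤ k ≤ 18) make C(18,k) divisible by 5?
Checking C(18,k) mod 5 for k = 0..18: divisible at k = 4, 9, 14. That's 3 values.

Answer: 3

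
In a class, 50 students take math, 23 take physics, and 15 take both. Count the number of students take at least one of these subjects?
58

|A∪B| = |A|+|B|-|A∩B| = 50+23-15 = 58.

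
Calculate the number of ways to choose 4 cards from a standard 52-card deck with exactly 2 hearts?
13 hearts and 39 non-hearts: C(13,2) × C(39,2) = 78 × 741 = 57,798.

Answer: 57,798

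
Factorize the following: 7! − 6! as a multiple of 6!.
6 × 6! = 4,320
7! − 6! = 7·6! − 6! = (7 − 1)·6! = 6 × 6! = 4,320.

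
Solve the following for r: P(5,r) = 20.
2

Reasoning: P(5,r) = 5·4·…·(5−r+1), a product of r factors. Multiplying down from 5: 5 = 5; 5·4 = 20 ✓ (2 factors). So r = 2.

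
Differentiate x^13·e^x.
(13x^12 + x^13)e^x
Product rule: d/dx[x^13]·e^x + x^13·d/dx[e^x] = 13x^{12}e^x + x^13e^x.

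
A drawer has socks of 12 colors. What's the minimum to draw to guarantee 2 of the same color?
13

Reasoning: Worst case: 1 of each = 12. One more: 13.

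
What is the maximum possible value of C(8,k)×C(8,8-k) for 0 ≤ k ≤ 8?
4,900

Reasoning: C(8,k)·C(8,8-k) = C(8,k)², maximised at the centre k = 4: C(8,4)² = 4,900.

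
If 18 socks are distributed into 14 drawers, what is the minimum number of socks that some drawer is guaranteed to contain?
Pigeonhole: ⌈18/14⌉ = 2.
Final answer: 2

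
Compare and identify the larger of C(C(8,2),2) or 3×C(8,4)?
C(C(8,2),2)
C(C(8,2),2)=378, 3×C(8,4)=210.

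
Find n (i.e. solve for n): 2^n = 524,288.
19

Reasoning: 524,288 = 1,024 × 512 = 2^10 × 2^9 = 2^19, so n = 19.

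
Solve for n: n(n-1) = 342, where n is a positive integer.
19

Explanation: n² − n − 342 = 0, so n = (1 ± √(1 + 4·342))/2 = (1 ± √1,369)/2 = (1 ± 37)/2, i.e. n = 19 or n = -18. Taking the positive root, n = 19 (check: 19×18 = 342).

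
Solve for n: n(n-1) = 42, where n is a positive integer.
n² − n − 42 = 0, so n = (1 ± √(1 + 4·42))/2 = (1 ± √169)/2 = (1 ± 13)/2, i.e. n = 7 or n = -6. Taking the positive root, n = 7 (check: 7×6 = 42).

Answer: 7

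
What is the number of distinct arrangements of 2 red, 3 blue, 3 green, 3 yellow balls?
Multinomial: 11!/(2! × 3! × 3! × 3!) = 92,400.

Answer: 92,400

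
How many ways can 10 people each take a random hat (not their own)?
Using D(n) = (n-1)[D(n-1) + D(n-2)]:
D(10) = (10-1) × [D(9) + D(8)]
      = 9 × [133496 + 14833]
      = 9 × 148329
      = 1,334,961

Answer: 1,334,961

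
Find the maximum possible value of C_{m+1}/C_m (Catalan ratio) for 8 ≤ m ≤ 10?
7/2

Solution: C_{m+1}/C_m = 2(2m+1)/(m+2), which increases with m. Maximum at m = 10: 2·21/12 = 7/2.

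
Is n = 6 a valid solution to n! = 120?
No

Reasoning: 6! = 6·5! = 6·120 = 720, which does not equal 120.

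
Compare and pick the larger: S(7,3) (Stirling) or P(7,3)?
S(7,3)

Reasoning: S(7,3) = 3·S(6,3) + S(6,2) = 3·90 + 31 = 301; P(7,3) = 210.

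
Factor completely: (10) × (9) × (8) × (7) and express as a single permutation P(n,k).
P(10,4) = 10!/(6)!

Working:
Product of 4 consecutive descending integers starting at 10: P(10,4) = 10!/6! = 5,040.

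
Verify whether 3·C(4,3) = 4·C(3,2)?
True

Reasoning: Absorption identity k·C(n,k) = n·C(n-1,k-1). LHS = 3·4 = 12; RHS = 4·3 = 12.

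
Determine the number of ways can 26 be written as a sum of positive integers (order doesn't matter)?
Pentagonal recurrence p(n) = p(n−1) + p(n−2) − p(n−5) − p(n−7) + …: p(26) = p(25) + p(24) − p(21) − p(19) + p(14) + p(11) − p(4) − p(0) = 1,958 + 1,575 − 792 − 490 + 135 + 56 − 5 − 1 = 2,436.

Answer: 2,436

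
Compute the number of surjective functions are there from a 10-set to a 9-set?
16,329,600

Solution: Onto functions = 9! × S(10,9)
First compute S(10,9) via recurrence:
Using the Stirling recurrence: S(n,k) = k·S(n-1,k) + S(n-1,k-1)
S(10,9) = 9·S(9,9) + S(9,8)
         = 9·1 + 36
         = 9 + 36
         = 45
Then: 362880 × 45 = 16,329,600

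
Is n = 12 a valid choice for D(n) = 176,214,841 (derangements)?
D(12) = (12-1)·[D(11) + D(10)] = 11·[14,684,570 + 1,334,961] = 176,214,841, which equals 176,214,841.
Final answer: Yes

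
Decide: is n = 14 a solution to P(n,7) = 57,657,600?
No

Working:
P(14,7) = 14·13·12·11·10·9·8 = 17,297,280, which does not equal 57,657,600.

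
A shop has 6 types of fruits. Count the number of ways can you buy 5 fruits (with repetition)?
252

Working:
Stars and bars: C(5+6-1, 5) = C(10, 5) = 252.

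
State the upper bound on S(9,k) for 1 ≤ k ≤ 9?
7,770
Row S(9,k) for k = 1..9 (via S(n,k) = k·S(n−1,k) + S(n−1,k−1)): 1, 255, 3,025, 7,770, 6,951, 2,646, 462, 36, 1. The row is unimodal; maximum at k = 4: 7,770.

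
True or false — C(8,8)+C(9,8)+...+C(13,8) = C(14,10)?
False

Reasoning: Hockey stick identity gives Σ = C(14,9) = 2,002; RHS C(14,10) = 1,001.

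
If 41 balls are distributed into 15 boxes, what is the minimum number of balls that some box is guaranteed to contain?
3

Working:
Pigeonhole: ⌈41/15⌉ = 3.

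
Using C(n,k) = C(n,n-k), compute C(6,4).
15
C(6,4) = C(6,2) = 15.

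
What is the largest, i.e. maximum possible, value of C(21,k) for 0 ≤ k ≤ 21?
352,716
Maximum at k = 10 or k = 11: C(21,10) = 352,716.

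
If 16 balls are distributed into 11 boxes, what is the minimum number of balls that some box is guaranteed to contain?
Pigeonhole: ⌈16/11⌉ = 2.
Final answer: 2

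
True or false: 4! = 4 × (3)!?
True

Solution: By definition n! = n × (n-1)!, so 4! = 4 × 3!.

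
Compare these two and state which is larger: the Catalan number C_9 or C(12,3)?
C_9 = C(18,9)/(9+1) = 48,620/10 = 4,862; C(12,3) = 220.
Final answer: C_9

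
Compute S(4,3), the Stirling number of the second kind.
6
Using the Stirling recurrence: S(n,k) = k·S(n-1,k) + S(n-1,k-1)
S(4,3) = 3·S(3,3) + S(3,2)
         = 3·1 + 3
         = 3 + 3
         = 6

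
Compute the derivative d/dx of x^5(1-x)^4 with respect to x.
5x^4(1-x)^4 - 4x^5(1-x)^3

Working:
Product rule: 5x^{4}(1-x)^{4} + x^5·(-4)(1-x)^{3}.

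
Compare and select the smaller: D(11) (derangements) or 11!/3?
11!/3

Solution: D(11) = (11-1)·[D(10) + D(9)] = 10·[1,334,961 + 133,496] = 14,684,570; 11!/3 = 39,916,800/3 = 13,305,600.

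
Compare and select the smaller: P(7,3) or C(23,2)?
P(7,3)

Explanation: P(7,3)=210, C(23,2)=253.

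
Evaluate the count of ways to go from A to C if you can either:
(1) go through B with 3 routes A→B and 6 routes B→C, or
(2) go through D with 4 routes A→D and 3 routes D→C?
30

Solution: Route via B: 3×6=18. Route via D: 4×3=12. Total: 30.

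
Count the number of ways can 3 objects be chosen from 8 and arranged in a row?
P(8,3) = 8!/(8-3)! = 336.
Final answer: 336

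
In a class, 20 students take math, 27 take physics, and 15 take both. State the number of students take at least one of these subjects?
32

Working:
|A∪B| = |A|+|B|-|A∩B| = 20+27-15 = 32.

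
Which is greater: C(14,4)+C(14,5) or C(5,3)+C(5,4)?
C(14,4)+C(14,5)

Solution: First=3,003, Second=15.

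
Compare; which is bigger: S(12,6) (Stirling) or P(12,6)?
S(12,6)

Solution: S(12,6) = 6·S(11,6) + S(11,5) = 6·179,487 + 246,730 = 1,323,652; P(12,6) = 665,280.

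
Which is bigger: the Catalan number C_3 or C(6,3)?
C(6,3)

C_3 = C(6,3)/(3+1) = 20/4 = 5; C(6,3) = 20.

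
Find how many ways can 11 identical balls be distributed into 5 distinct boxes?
1,365

Solution: C(11+5-1, 5-1) = C(15, 4) = 1,365.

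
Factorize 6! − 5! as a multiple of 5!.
5 × 5! = 600

6! − 5! = 6·5! − 5! = (6 − 1)·5! = 5 × 5! = 600.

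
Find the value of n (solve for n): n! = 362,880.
9
n! is strictly increasing. 7! = 5,040, 8! = 40,320, 9! = 362,880 ✓. So n = 9.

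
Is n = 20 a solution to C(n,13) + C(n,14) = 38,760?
No

Solution: C(20,13) + C(20,14) = 77,520 + 38,760 = 116,280, which does not equal 38,760.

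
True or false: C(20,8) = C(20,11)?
False

C(20,8) = 125,970 but C(20,11) = 167,960; symmetry gives C(20,8) = C(20,12), not C(20,11).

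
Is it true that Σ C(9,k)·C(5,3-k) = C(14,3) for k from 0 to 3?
True

Working:
Vandermonde's identity gives C(14,3) = 364; RHS C(14,3) = 364.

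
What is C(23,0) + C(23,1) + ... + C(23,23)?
8,388,608
Sum of binomial coefficients = 2^23 = 8,388,608.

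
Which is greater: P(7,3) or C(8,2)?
P(7,3)=210, C(8,2)=28.
Final answer: P(7,3)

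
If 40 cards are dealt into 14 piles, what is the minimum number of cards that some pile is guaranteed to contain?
3

Reasoning: Pigeonhole: ⌈40/14⌉ = 3.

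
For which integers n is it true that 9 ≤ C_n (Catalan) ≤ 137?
4, 5, 6
C_3=5; C_4=14; C_5=42; C_6=132; C_7=429. So valid n = 4, 5, 6.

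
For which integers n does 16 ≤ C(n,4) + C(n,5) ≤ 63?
6, 7

Reasoning: C(5,4)+C(5,5)=6; C(6,4)+C(6,5)=21; C(7,4)+C(7,5)=56; C(8,4)+C(8,5)=126. So valid n = 6, 7.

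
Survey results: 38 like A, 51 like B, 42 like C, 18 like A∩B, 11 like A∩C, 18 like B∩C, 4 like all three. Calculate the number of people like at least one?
|A∪B∪C| = 38+51+42-18-11-18+4 = 88.
Final answer: 88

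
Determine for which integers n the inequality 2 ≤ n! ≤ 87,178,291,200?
n! is strictly increasing; 2! = 2 and 14! = 87,178,291,200, so valid n = 2, 3, 4, 5, 6, 7, 8, 9, 10, 11, 12, 13, 14.

Answer: 2, 3, 4, 5, 6, 7, 8, 9, 10, 11, 12, 13, 14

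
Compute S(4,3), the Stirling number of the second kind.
Using the Stirling recurrence: S(n,k) = k·S(n-1,k) + S(n-1,k-1)
S(4,3) = 3·S(3,3) + S(3,2)
         = 3·1 + 3
         = 3 + 3
         = 6
Final answer: 6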